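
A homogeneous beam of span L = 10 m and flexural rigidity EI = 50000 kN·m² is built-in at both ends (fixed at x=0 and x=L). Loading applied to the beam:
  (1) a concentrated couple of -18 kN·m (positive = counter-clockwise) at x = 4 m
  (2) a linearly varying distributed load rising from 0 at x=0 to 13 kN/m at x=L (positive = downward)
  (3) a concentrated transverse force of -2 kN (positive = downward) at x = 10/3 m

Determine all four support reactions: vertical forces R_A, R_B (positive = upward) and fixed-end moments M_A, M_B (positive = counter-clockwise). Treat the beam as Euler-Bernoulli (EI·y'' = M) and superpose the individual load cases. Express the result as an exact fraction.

Load 1 — applied couple M₀=-18 kN·m at a=4 m (b=L-a=6):
  R_A = 6M₀ab/L³ = 6·(-18)·4·6/10³ = -324/125 kN
  M_A = M₀b(2a-b)/L² = (-18)·6·(2·4-6)/10² = -54/25 kN·m
  R_B = -6M₀ab/L³ = -6·(-18)·4·6/10³ = 324/125 kN
  M_B = M₀a(2b-a)/L² = (-18)·4·(2·6-4)/10² = -144/25 kN·m
Load 2 — triangular load w₀=13 kN/m (0→w₀ over full span):
  R_A = 3w₀L/20 = 3·13·10/20 = 39/2 kN
  M_A = w₀L²/30 = 13·10²/30 = 130/3 kN·m
  R_B = 7w₀L/20 = 7·13·10/20 = 91/2 kN
  M_B = -w₀L²/20 = -13·10²/20 = -65 kN·m
Load 3 — point force P=-2 kN at a=10/3 m (b=L-a=20/3):
  R_A = Pb²(3a+b)/L³ = (-2)·(20/3)²·(3·(10/3)+(20/3))/10³ = -40/27 kN
  M_A = Pab²/L² = (-2)·(10/3)·(20/3)²/10² = -80/27 kN·m
  R_B = Pa²(a+3b)/L³ = (-2)·(10/3)²·((10/3)+3·(20/3))/10³ = -14/27 kN
  M_B = -Pa²b/L² = -(-2)·(10/3)²·(20/3)/10² = 40/27 kN·m
Superposition: R_A = 104129/6750 kN, M_A = 25792/675 kN·m, R_B = 321121/6750 kN, M_B = -46763/675 kN·m

R_A = 104129/6750 kN, M_A = 25792/675 kN·m, R_B = 321121/6750 kN, M_B = -46763/675 kN·m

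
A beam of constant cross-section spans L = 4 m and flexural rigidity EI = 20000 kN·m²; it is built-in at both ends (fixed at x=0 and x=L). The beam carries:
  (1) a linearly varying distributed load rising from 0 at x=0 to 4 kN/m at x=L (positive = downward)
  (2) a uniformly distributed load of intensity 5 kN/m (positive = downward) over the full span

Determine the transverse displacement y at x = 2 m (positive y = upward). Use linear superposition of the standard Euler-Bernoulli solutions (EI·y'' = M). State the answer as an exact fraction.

Load 1 — triangular load w₀=4 kN/m (0→w₀ over full span):
  y_1 = -w₀x²(L-x)²(x+2L)/(120LEI) = -4·2²·(4-2)²·(2+2·4)/(120·4·20000) = -1/15000 m
Load 2 — uniform load w=5 kN/m over full span:
  y_2 = -wx²(L-x)²/(24EI) = -5·2²·(4-2)²/(24·20000) = -1/6000 m
Superposition: y = Σ y_i = -7/30000 m ≈ -0.000233 m

y(2) = -7/30000 m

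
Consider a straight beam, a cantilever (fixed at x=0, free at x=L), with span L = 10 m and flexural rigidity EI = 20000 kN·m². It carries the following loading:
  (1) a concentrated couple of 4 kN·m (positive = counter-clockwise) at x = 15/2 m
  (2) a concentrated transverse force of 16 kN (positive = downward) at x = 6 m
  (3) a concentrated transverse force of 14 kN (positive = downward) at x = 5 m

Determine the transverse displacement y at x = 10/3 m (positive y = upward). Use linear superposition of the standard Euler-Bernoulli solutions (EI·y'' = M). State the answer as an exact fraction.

y(10/3) = -193/5400 m

Load 1 — applied couple M₀=4 kN·m at a=15/2 m (b=L-a=5/2):
  y_1 = M₀x²/(2EI)  [x≤a] = 4·(10/3)²/(2·20000) = 1/900 m
Load 2 — point force P=16 kN at a=6 m (b=L-a=4):
  y_2 = -Px²(3a-x)/(6EI)  [x≤a] = -16·(10/3)²·(3·6-(10/3))/(6·20000) = -44/2025 m
Load 3 — point force P=14 kN at a=5 m (b=L-a=5):
  y_3 = -Px²(3a-x)/(6EI)  [x≤a] = -14·(10/3)²·(3·5-(10/3))/(6·20000) = -49/3240 m
Superposition: y = Σ y_i = -193/5400 m ≈ -0.035741 m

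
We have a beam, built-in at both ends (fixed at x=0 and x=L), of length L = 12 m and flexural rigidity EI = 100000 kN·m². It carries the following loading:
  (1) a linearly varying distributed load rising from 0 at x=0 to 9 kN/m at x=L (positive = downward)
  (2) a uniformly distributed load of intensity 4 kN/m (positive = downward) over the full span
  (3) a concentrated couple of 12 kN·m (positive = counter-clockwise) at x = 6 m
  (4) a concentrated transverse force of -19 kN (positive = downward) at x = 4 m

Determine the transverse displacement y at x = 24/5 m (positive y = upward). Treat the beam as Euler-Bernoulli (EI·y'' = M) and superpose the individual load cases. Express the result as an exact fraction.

y(24/5) = -141426/48828125 m

Load 1 — triangular load w₀=9 kN/m (0→w₀ over full span):
  y_1 = -w₀x²(L-x)²(x+2L)/(120LEI) = -9·(24/5)²·(12-(24/5))²·((24/5)+2·12)/(120·12·100000) = -104976/48828125 m
Load 2 — uniform load w=4 kN/m over full span:
  y_2 = -wx²(L-x)²/(24EI) = -4·(24/5)²·(12-(24/5))²/(24·100000) = -3888/1953125 m
Load 3 — applied couple M₀=12 kN·m at a=6 m (b=L-a=6):
  y_3 = (R_Ax³/6 - M_Ax²/2)/EI  [x≤a] with R_A=3/2, M_A=3 = ((3/2)·(24/5)³/6 - 3·(24/5)²/2)/100000 = -27/390625 m
Load 4 — point force P=-19 kN at a=4 m (b=L-a=8):
  y_4 = -Pa²(L-x)²(3bL-(3b+a)(L-x))/(6L³EI)  [x>a] = -(-19)·4²·(12-(24/5))²·(3·8·12-(3·8+4)·(12-(24/5)))/(6·12³·100000) = 513/390625 m
Superposition: y = Σ y_i = -141426/48828125 m ≈ -0.002896 m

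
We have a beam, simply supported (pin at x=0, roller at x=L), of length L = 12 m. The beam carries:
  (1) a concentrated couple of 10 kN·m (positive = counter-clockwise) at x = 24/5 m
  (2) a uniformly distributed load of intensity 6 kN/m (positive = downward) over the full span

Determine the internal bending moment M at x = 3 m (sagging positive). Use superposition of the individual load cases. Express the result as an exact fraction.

Load 1 — applied couple M₀=10 kN·m at a=24/5 m (b=L-a=36/5):
  M_1 = M₀x/L  [x≤a] = 10·3/12 = 5/2 kN·m
Load 2 — uniform load w=6 kN/m over full span:
  M_2 = wx(L-x)/2 = 6·3·(12-3)/2 = 81 kN·m
Superposition: M = Σ M_i = 167/2 kN·m ≈ 83.500000 kN·m

M(3) = 167/2 kN·m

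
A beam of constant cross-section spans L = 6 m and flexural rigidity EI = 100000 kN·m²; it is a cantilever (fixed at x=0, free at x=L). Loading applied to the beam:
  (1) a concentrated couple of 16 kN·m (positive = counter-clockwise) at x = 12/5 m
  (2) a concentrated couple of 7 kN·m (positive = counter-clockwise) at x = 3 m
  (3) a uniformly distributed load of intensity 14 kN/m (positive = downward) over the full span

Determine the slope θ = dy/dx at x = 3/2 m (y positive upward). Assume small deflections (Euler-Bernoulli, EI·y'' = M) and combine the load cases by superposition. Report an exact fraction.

Load 1 — applied couple M₀=16 kN·m at a=12/5 m (b=L-a=18/5):
  θ_1 = M₀x/EI  [x≤a] = 16·(3/2)/100000 = 3/12500 rad
Load 2 — applied couple M₀=7 kN·m at a=3 m (b=L-a=3):
  θ_2 = M₀x/EI  [x≤a] = 7·(3/2)/100000 = 21/200000 rad
Load 3 — uniform load w=14 kN/m over full span:
  θ_3 = -wx(x²-3Lx+3L²)/(6EI) = -14·(3/2)·((3/2)²-3·6·(3/2)+3·6²)/(6·100000) = -2331/800000 rad
Superposition: θ = Σ θ_i = -411/160000 rad ≈ -0.002569 rad

θ(3/2) = -411/160000 rad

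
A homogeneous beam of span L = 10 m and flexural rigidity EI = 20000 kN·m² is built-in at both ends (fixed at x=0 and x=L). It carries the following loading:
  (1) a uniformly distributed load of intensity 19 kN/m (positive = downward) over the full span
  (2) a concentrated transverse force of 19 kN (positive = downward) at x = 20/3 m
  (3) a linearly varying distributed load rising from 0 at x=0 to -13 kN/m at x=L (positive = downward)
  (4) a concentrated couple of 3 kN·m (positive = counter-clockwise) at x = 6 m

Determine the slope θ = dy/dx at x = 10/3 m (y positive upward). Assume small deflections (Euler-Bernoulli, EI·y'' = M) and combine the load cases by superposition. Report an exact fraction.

Load 1 — uniform load w=19 kN/m over full span:
  θ_1 = -wx(L-x)(L-2x)/(12EI) = -19·(10/3)·(10-(10/3))·(10-2·(10/3))/(12·20000) = -19/3240 rad
Load 2 — point force P=19 kN at a=20/3 m (b=L-a=10/3):
  θ_2 = -Pb²x(2aL-(3a+b)x)/(2L³EI)  [x≤a] = -19·(10/3)²·(10/3)·(2·(20/3)·10-(3·(20/3)+(10/3))·(10/3))/(2·10³·20000) = -19/19440 rad
Load 3 — triangular load w₀=-13 kN/m (0→w₀ over full span):
  θ_3 = -w₀(2x(L-x)(L-2x)(x+2L)+x²(L-x)²)/(120LEI) = -(-13)·(2·(10/3)·(10-(10/3))·(10-2·(10/3))·((10/3)+2·10)+(10/3)²·(10-(10/3))²)/(120·10·20000) = 13/6075 rad
Load 4 — applied couple M₀=3 kN·m at a=6 m (b=L-a=4):
  θ_4 = (R_Ax²/2 - M_Ax)/EI  [x≤a] with R_A=54/125, M_A=24/25 = ((54/125)·(10/3)²/2 - (24/25)·(10/3))/20000 = -1/25000 rad
Superposition: θ = Σ θ_i = -57611/12150000 rad ≈ -0.004742 rad

θ(10/3) = -57611/12150000 rad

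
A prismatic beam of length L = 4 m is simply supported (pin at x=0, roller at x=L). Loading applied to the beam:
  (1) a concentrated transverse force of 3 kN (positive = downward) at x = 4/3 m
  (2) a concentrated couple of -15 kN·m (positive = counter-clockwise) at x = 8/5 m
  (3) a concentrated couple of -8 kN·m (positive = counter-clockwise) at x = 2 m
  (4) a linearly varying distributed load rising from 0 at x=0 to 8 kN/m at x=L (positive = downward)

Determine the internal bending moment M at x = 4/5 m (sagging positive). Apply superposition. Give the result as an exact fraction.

Load 1 — point force P=3 kN at a=4/3 m (b=L-a=8/3):
  M_1 = Pbx/L  [x≤a] = 3·(8/3)·(4/5)/4 = 8/5 kN·m
Load 2 — applied couple M₀=-15 kN·m at a=8/5 m (b=L-a=12/5):
  M_2 = M₀x/L  [x≤a] = (-15)·(4/5)/4 = -3 kN·m
Load 3 — applied couple M₀=-8 kN·m at a=2 m (b=L-a=2):
  M_3 = M₀x/L  [x≤a] = (-8)·(4/5)/4 = -8/5 kN·m
Load 4 — triangular load w₀=8 kN/m (0→w₀ over full span):
  M_4 = w₀Lx/6 - w₀x³/(6L) = 8·4·(4/5)/6 - 8·(4/5)³/(6·4) = 512/125 kN·m
Superposition: M = Σ M_i = 137/125 kN·m ≈ 1.096000 kN·m

M(4/5) = 137/125 kN·m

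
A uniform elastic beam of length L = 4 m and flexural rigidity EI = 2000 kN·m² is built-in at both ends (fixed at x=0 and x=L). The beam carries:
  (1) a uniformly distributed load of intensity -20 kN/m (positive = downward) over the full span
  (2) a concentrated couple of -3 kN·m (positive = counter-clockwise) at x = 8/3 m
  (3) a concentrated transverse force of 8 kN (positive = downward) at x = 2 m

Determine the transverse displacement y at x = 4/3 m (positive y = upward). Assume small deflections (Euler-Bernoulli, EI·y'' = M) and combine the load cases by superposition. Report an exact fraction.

y(4/3) = 11/2430 m

Load 1 — uniform load w=-20 kN/m over full span:
  y_1 = -wx²(L-x)²/(24EI) = -(-20)·(4/3)²·(4-(4/3))²/(24·2000) = 32/6075 m
Load 2 — applied couple M₀=-3 kN·m at a=8/3 m (b=L-a=4/3):
  y_2 = (R_Ax³/6 - M_Ax²/2)/EI  [x≤a] with R_A=-1, M_A=-1 = ((-1)·(4/3)³/6 - (-1)·(4/3)²/2)/2000 = 1/4050 m
Load 3 — point force P=8 kN at a=2 m (b=L-a=2):
  y_3 = -Pb²x²(3aL-(3a+b)x)/(6L³EI)  [x≤a] = -8·2²·(4/3)²·(3·2·4-(3·2+2)·(4/3))/(6·4³·2000) = -2/2025 m
Superposition: y = Σ y_i = 11/2430 m ≈ 0.004527 m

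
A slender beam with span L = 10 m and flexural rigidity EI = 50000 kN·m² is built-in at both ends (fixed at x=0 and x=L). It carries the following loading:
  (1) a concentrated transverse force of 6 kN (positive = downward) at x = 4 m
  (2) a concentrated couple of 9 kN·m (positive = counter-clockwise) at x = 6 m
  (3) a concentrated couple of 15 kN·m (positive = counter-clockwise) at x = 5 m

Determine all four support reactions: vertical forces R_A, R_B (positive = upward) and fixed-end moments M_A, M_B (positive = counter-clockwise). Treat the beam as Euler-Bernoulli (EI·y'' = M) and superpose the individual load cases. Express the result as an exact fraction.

Load 1 — point force P=6 kN at a=4 m (b=L-a=6):
  R_A = Pb²(3a+b)/L³ = 6·6²·(3·4+6)/10³ = 486/125 kN
  M_A = Pab²/L² = 6·4·6²/10² = 216/25 kN·m
  R_B = Pa²(a+3b)/L³ = 6·4²·(4+3·6)/10³ = 264/125 kN
  M_B = -Pa²b/L² = -6·4²·6/10² = -144/25 kN·m
Load 2 — applied couple M₀=9 kN·m at a=6 m (b=L-a=4):
  R_A = 6M₀ab/L³ = 6·9·6·4/10³ = 162/125 kN
  M_A = M₀b(2a-b)/L² = 9·4·(2·6-4)/10² = 72/25 kN·m
  R_B = -6M₀ab/L³ = -6·9·6·4/10³ = -162/125 kN
  M_B = M₀a(2b-a)/L² = 9·6·(2·4-6)/10² = 27/25 kN·m
Load 3 — applied couple M₀=15 kN·m at a=5 m (b=L-a=5):
  R_A = 6M₀ab/L³ = 6·15·5·5/10³ = 9/4 kN
  M_A = M₀b(2a-b)/L² = 15·5·(2·5-5)/10² = 15/4 kN·m
  R_B = -6M₀ab/L³ = -6·15·5·5/10³ = -9/4 kN
  M_B = M₀a(2b-a)/L² = 15·5·(2·5-5)/10² = 15/4 kN·m
Superposition: R_A = 3717/500 kN, M_A = 1527/100 kN·m, R_B = -717/500 kN, M_B = -93/100 kN·m

R_A = 3717/500 kN, M_A = 1527/100 kN·m, R_B = -717/500 kN, M_B = -93/100 kN·m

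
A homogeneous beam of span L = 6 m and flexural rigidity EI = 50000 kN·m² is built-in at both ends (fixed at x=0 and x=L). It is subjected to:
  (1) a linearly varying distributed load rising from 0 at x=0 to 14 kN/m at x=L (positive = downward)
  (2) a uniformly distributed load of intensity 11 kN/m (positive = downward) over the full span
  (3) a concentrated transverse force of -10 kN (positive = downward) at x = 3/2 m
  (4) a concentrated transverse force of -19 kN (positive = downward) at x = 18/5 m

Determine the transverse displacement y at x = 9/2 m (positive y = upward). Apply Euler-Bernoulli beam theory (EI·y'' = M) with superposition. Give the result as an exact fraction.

y(9/2) = -34677/80000000 m

Load 1 — triangular load w₀=14 kN/m (0→w₀ over full span):
  y_1 = -w₀x²(L-x)²(x+2L)/(120LEI) = -14·(9/2)²·(6-(9/2))²·((9/2)+2·6)/(120·6·50000) = -18711/64000000 m
Load 2 — uniform load w=11 kN/m over full span:
  y_2 = -wx²(L-x)²/(24EI) = -11·(9/2)²·(6-(9/2))²/(24·50000) = -2673/6400000 m
Load 3 — point force P=-10 kN at a=3/2 m (b=L-a=9/2):
  y_3 = -Pa²(L-x)²(3bL-(3b+a)(L-x))/(6L³EI)  [x>a] = -(-10)·(3/2)²·(6-(9/2))²·(3·(9/2)·6-(3·(9/2)+(3/2))·(6-(9/2)))/(6·6³·50000) = 117/2560000 m
Load 4 — point force P=-19 kN at a=18/5 m (b=L-a=12/5):
  y_4 = -Pa²(L-x)²(3bL-(3b+a)(L-x))/(6L³EI)  [x>a] = -(-19)·(18/5)²·(6-(9/2))²·(3·(12/5)·6-(3·(12/5)+(18/5))·(6-(9/2)))/(6·6³·50000) = 4617/20000000 m
Superposition: y = Σ y_i = -34677/80000000 m ≈ -0.000433 m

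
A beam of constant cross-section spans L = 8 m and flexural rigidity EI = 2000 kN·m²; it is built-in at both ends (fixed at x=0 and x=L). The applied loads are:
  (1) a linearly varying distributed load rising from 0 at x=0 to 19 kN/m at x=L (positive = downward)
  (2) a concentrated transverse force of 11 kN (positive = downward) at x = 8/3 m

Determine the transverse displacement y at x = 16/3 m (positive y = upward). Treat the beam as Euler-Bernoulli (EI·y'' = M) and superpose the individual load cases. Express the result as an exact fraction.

Load 1 — triangular load w₀=19 kN/m (0→w₀ over full span):
  y_1 = -w₀x²(L-x)²(x+2L)/(120LEI) = -19·(16/3)²·(8-(16/3))²·((16/3)+2·8)/(120·8·2000) = -19456/455625 m
Load 2 — point force P=11 kN at a=8/3 m (b=L-a=16/3):
  y_2 = -Pa²(L-x)²(3bL-(3b+a)(L-x))/(6L³EI)  [x>a] = -11·(8/3)²·(8-(16/3))²·(3·(16/3)·8-(3·(16/3)+(8/3))·(8-(16/3)))/(6·8³·2000) = -1936/273375 m
Superposition: y = Σ y_i = -68048/1366875 m ≈ -0.049784 m

y(16/3) = -68048/1366875 m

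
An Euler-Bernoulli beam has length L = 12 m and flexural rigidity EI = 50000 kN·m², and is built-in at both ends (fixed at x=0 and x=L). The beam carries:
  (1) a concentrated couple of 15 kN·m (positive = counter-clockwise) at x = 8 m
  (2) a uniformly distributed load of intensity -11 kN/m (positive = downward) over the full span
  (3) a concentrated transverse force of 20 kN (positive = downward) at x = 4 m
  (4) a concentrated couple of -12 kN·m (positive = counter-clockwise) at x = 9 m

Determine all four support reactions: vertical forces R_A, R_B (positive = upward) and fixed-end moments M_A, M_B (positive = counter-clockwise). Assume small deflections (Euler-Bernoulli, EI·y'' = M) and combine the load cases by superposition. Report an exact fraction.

Load 1 — applied couple M₀=15 kN·m at a=8 m (b=L-a=4):
  R_A = 6M₀ab/L³ = 6·15·8·4/12³ = 5/3 kN
  M_A = M₀b(2a-b)/L² = 15·4·(2·8-4)/12² = 5 kN·m
  R_B = -6M₀ab/L³ = -6·15·8·4/12³ = -5/3 kN
  M_B = M₀a(2b-a)/L² = 15·8·(2·4-8)/12² = 0 kN·m
Load 2 — uniform load w=-11 kN/m over full span:
  R_A = wL/2 = (-11)·12/2 = -66 kN
  M_A = wL²/12 = (-11)·12²/12 = -132 kN·m
  R_B = wL/2 = (-11)·12/2 = -66 kN
  M_B = -wL²/12 = -(-11)·12²/12 = 132 kN·m
Load 3 — point force P=20 kN at a=4 m (b=L-a=8):
  R_A = Pb²(3a+b)/L³ = 20·8²·(3·4+8)/12³ = 400/27 kN
  M_A = Pab²/L² = 20·4·8²/12² = 320/9 kN·m
  R_B = Pa²(a+3b)/L³ = 20·4²·(4+3·8)/12³ = 140/27 kN
  M_B = -Pa²b/L² = -20·4²·8/12² = -160/9 kN·m
Load 4 — applied couple M₀=-12 kN·m at a=9 m (b=L-a=3):
  R_A = 6M₀ab/L³ = 6·(-12)·9·3/12³ = -9/8 kN
  M_A = M₀b(2a-b)/L² = (-12)·3·(2·9-3)/12² = -15/4 kN·m
  R_B = -6M₀ab/L³ = -6·(-12)·9·3/12³ = 9/8 kN
  M_B = M₀a(2b-a)/L² = (-12)·9·(2·3-9)/12² = 9/4 kN·m
Superposition: R_A = -10939/216 kN, M_A = -3427/36 kN·m, R_B = -13253/216 kN, M_B = 4193/36 kN·m

R_A = -10939/216 kN, M_A = -3427/36 kN·m, R_B = -13253/216 kN, M_B = 4193/36 kN·m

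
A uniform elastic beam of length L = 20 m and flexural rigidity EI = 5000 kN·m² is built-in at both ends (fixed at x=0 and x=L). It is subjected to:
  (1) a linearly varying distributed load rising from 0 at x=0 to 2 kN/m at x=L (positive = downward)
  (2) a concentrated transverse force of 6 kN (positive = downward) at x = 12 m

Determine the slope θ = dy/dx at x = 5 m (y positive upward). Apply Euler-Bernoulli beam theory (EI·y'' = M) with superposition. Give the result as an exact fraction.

Load 1 — triangular load w₀=2 kN/m (0→w₀ over full span):
  θ_1 = -w₀(2x(L-x)(L-2x)(x+2L)+x²(L-x)²)/(120LEI) = -2·(2·5·(20-5)·(20-2·5)·(5+2·20)+5²·(20-5)²)/(120·20·5000) = -39/3200 rad
Load 2 — point force P=6 kN at a=12 m (b=L-a=8):
  θ_2 = -Pb²x(2aL-(3a+b)x)/(2L³EI)  [x≤a] = -6·8²·5·(2·12·20-(3·12+8)·5)/(2·20³·5000) = -39/6250 rad
Superposition: θ = Σ θ_i = -7371/400000 rad ≈ -0.018427 rad

θ(5) = -7371/400000 rad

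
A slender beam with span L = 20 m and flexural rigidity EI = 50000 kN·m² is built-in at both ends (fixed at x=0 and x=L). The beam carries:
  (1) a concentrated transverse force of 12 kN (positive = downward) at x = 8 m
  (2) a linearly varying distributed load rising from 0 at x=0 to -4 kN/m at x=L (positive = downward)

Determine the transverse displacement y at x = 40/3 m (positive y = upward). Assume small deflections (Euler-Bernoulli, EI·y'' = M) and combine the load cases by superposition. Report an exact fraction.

Load 1 — point force P=12 kN at a=8 m (b=L-a=12):
  y_1 = -Pa²(L-x)²(3bL-(3b+a)(L-x))/(6L³EI)  [x>a] = -12·8²·(20-(40/3))²·(3·12·20-(3·12+8)·(20-(40/3)))/(6·20³·50000) = -512/84375 m
Load 2 — triangular load w₀=-4 kN/m (0→w₀ over full span):
  y_2 = -w₀x²(L-x)²(x+2L)/(120LEI) = -(-4)·(40/3)²·(20-(40/3))²·((40/3)+2·20)/(120·20·50000) = 256/18225 m
Superposition: y = Σ y_i = 18176/2278125 m ≈ 0.007978 m

y(40/3) = 18176/2278125 m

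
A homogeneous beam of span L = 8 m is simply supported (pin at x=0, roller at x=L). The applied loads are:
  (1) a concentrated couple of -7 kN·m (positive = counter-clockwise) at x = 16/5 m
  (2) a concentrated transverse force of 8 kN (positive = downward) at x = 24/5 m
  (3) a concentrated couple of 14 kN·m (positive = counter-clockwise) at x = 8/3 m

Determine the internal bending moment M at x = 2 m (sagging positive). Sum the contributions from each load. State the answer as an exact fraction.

M(2) = 163/20 kN·m

Load 1 — applied couple M₀=-7 kN·m at a=16/5 m (b=L-a=24/5):
  M_1 = M₀x/L  [x≤a] = (-7)·2/8 = -7/4 kN·m
Load 2 — point force P=8 kN at a=24/5 m (b=L-a=16/5):
  M_2 = Pbx/L  [x≤a] = 8·(16/5)·2/8 = 32/5 kN·m
Load 3 — applied couple M₀=14 kN·m at a=8/3 m (b=L-a=16/3):
  M_3 = M₀x/L  [x≤a] = 14·2/8 = 7/2 kN·m
Superposition: M = Σ M_i = 163/20 kN·m ≈ 8.150000 kN·m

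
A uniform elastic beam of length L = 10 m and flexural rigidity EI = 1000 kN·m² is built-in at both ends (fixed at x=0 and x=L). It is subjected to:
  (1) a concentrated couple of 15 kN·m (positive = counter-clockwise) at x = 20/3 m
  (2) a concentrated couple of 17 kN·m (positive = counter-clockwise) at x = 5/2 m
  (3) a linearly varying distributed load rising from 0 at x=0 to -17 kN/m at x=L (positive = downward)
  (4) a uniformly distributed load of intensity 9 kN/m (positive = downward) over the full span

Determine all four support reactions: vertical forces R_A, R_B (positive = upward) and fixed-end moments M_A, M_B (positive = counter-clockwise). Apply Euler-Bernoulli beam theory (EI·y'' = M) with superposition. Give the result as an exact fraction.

R_A = 1873/80 kN, M_A = 967/48 kN·m, R_B = -1473/80 kN, M_B = 245/16 kN·m

Load 1 — applied couple M₀=15 kN·m at a=20/3 m (b=L-a=10/3):
  R_A = 6M₀ab/L³ = 6·15·(20/3)·(10/3)/10³ = 2 kN
  M_A = M₀b(2a-b)/L² = 15·(10/3)·(2·(20/3)-(10/3))/10² = 5 kN·m
  R_B = -6M₀ab/L³ = -6·15·(20/3)·(10/3)/10³ = -2 kN
  M_B = M₀a(2b-a)/L² = 15·(20/3)·(2·(10/3)-(20/3))/10² = 0 kN·m
Load 2 — applied couple M₀=17 kN·m at a=5/2 m (b=L-a=15/2):
  R_A = 6M₀ab/L³ = 6·17·(5/2)·(15/2)/10³ = 153/80 kN
  M_A = M₀b(2a-b)/L² = 17·(15/2)·(2·(5/2)-(15/2))/10² = -51/16 kN·m
  R_B = -6M₀ab/L³ = -6·17·(5/2)·(15/2)/10³ = -153/80 kN
  M_B = M₀a(2b-a)/L² = 17·(5/2)·(2·(15/2)-(5/2))/10² = 85/16 kN·m
Load 3 — triangular load w₀=-17 kN/m (0→w₀ over full span):
  R_A = 3w₀L/20 = 3·(-17)·10/20 = -51/2 kN
  M_A = w₀L²/30 = (-17)·10²/30 = -170/3 kN·m
  R_B = 7w₀L/20 = 7·(-17)·10/20 = -119/2 kN
  M_B = -w₀L²/20 = -(-17)·10²/20 = 85 kN·m
Load 4 — uniform load w=9 kN/m over full span:
  R_A = wL/2 = 9·10/2 = 45 kN
  M_A = wL²/12 = 9·10²/12 = 75 kN·m
  R_B = wL/2 = 9·10/2 = 45 kN
  M_B = -wL²/12 = -9·10²/12 = -75 kN·m
Superposition: R_A = 1873/80 kN, M_A = 967/48 kN·m, R_B = -1473/80 kN, M_B = 245/16 kN·m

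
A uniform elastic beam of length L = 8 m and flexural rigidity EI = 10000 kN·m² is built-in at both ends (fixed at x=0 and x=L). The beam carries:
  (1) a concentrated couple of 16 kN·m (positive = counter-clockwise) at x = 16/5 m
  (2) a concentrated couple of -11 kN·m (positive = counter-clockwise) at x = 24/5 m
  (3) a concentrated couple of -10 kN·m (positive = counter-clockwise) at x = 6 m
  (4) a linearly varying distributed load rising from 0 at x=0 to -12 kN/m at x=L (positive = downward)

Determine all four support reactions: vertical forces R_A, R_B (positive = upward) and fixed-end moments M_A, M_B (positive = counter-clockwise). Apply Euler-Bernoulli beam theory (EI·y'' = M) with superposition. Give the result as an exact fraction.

Load 1 — applied couple M₀=16 kN·m at a=16/5 m (b=L-a=24/5):
  R_A = 6M₀ab/L³ = 6·16·(16/5)·(24/5)/8³ = 72/25 kN
  M_A = M₀b(2a-b)/L² = 16·(24/5)·(2·(16/5)-(24/5))/8² = 48/25 kN·m
  R_B = -6M₀ab/L³ = -6·16·(16/5)·(24/5)/8³ = -72/25 kN
  M_B = M₀a(2b-a)/L² = 16·(16/5)·(2·(24/5)-(16/5))/8² = 128/25 kN·m
Load 2 — applied couple M₀=-11 kN·m at a=24/5 m (b=L-a=16/5):
  R_A = 6M₀ab/L³ = 6·(-11)·(24/5)·(16/5)/8³ = -99/50 kN
  M_A = M₀b(2a-b)/L² = (-11)·(16/5)·(2·(24/5)-(16/5))/8² = -88/25 kN·m
  R_B = -6M₀ab/L³ = -6·(-11)·(24/5)·(16/5)/8³ = 99/50 kN
  M_B = M₀a(2b-a)/L² = (-11)·(24/5)·(2·(16/5)-(24/5))/8² = -33/25 kN·m
Load 3 — applied couple M₀=-10 kN·m at a=6 m (b=L-a=2):
  R_A = 6M₀ab/L³ = 6·(-10)·6·2/8³ = -45/32 kN
  M_A = M₀b(2a-b)/L² = (-10)·2·(2·6-2)/8² = -25/8 kN·m
  R_B = -6M₀ab/L³ = -6·(-10)·6·2/8³ = 45/32 kN
  M_B = M₀a(2b-a)/L² = (-10)·6·(2·2-6)/8² = 15/8 kN·m
Load 4 — triangular load w₀=-12 kN/m (0→w₀ over full span):
  R_A = 3w₀L/20 = 3·(-12)·8/20 = -72/5 kN
  M_A = w₀L²/30 = (-12)·8²/30 = -128/5 kN·m
  R_B = 7w₀L/20 = 7·(-12)·8/20 = -168/5 kN
  M_B = -w₀L²/20 = -(-12)·8²/20 = 192/5 kN·m
Superposition: R_A = -477/32 kN, M_A = -1213/40 kN·m, R_B = -1059/32 kN, M_B = 1763/40 kN·m

R_A = -477/32 kN, M_A = -1213/40 kN·m, R_B = -1059/32 kN, M_B = 1763/40 kN·m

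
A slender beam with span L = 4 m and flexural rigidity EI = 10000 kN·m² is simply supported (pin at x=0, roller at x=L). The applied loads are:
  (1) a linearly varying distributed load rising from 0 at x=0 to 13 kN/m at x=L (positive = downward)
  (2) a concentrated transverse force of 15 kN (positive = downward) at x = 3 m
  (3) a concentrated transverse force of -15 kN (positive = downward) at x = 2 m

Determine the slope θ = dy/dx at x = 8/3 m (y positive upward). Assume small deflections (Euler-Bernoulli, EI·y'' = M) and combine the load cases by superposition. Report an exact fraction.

θ(8/3) = 33187/97200000 rad

Load 1 — triangular load w₀=13 kN/m (0→w₀ over full span):
  θ_1 = -w₀(7L⁴-30L²x²+15x⁴)/(360LEI) = -13·(7·4⁴-30·4²·(8/3)²+15·(8/3)⁴)/(360·4·10000) = 1183/1518750 rad
Load 2 — point force P=15 kN at a=3 m (b=L-a=1):
  θ_2 = -Pb(L²-b²-3x²)/(6LEI)  [x≤a] = -15·1·(4²-1²-3·(8/3)²)/(6·4·10000) = 19/48000 rad
Load 3 — point force P=-15 kN at a=2 m (b=L-a=2):
  θ_3 = -Pa(2L²-6Lx+3x²+a²)/(6LEI)  [x>a] = -(-15)·2·(2·4²-6·4·(8/3)+3·(8/3)²+2²)/(6·4·10000) = -1/1200 rad
Superposition: θ = Σ θ_i = 33187/97200000 rad ≈ 0.000341 rad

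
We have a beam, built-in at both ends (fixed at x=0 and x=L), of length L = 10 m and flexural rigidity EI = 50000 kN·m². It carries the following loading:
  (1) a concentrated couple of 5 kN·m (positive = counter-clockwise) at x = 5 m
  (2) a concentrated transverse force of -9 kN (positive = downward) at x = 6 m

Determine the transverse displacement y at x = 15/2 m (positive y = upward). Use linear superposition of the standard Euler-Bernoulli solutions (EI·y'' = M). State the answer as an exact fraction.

y(15/2) = 349/640000 m

Load 1 — applied couple M₀=5 kN·m at a=5 m (b=L-a=5):
  y_1 = (R_Ax³/6 - M_Ax²/2 - M₀(x-a)²/2)/EI  [x>a] with R_A=3/4, M_A=5/4 = ((3/4)·(15/2)³/6 - (5/4)·(15/2)²/2 - 5·((15/2)-5)²/2)/50000 = 1/25600 m
Load 2 — point force P=-9 kN at a=6 m (b=L-a=4):
  y_2 = -Pa²(L-x)²(3bL-(3b+a)(L-x))/(6L³EI)  [x>a] = -(-9)·6²·(10-(15/2))²·(3·4·10-(3·4+6)·(10-(15/2)))/(6·10³·50000) = 81/160000 m
Superposition: y = Σ y_i = 349/640000 m ≈ 0.000545 m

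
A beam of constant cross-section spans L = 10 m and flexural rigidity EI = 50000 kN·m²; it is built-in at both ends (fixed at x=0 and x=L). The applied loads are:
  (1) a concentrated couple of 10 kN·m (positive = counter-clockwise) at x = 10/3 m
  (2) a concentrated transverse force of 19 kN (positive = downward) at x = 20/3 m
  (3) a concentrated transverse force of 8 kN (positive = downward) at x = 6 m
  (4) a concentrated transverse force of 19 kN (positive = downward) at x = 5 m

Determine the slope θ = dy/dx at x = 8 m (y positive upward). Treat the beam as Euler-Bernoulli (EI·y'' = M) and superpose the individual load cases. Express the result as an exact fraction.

Load 1 — applied couple M₀=10 kN·m at a=10/3 m (b=L-a=20/3):
  θ_1 = (R_Ax²/2 - M_Ax - M₀(x-a))/EI  [x>a] with R_A=4/3, M_A=0 = ((4/3)·8²/2 - 0·8 - 10·(8-(10/3)))/50000 = -1/12500 rad
Load 2 — point force P=19 kN at a=20/3 m (b=L-a=10/3):
  θ_2 = Pa²(L-x)(2bL-(3b+a)(L-x))/(2L³EI)  [x>a] = 19·(20/3)²·(10-8)·(2·(10/3)·10-(3·(10/3)+(20/3))·(10-8))/(2·10³·50000) = 19/33750 rad
Load 3 — point force P=8 kN at a=6 m (b=L-a=4):
  θ_3 = Pa²(L-x)(2bL-(3b+a)(L-x))/(2L³EI)  [x>a] = 8·6²·(10-8)·(2·4·10-(3·4+6)·(10-8))/(2·10³·50000) = 99/390625 rad
Load 4 — point force P=19 kN at a=5 m (b=L-a=5):
  θ_4 = Pa²(L-x)(2bL-(3b+a)(L-x))/(2L³EI)  [x>a] = 19·5²·(10-8)·(2·5·10-(3·5+5)·(10-8))/(2·10³·50000) = 57/100000 rad
Superposition: θ = Σ θ_i = 440911/337500000 rad ≈ 0.001306 rad

θ(8) = 440911/337500000 rad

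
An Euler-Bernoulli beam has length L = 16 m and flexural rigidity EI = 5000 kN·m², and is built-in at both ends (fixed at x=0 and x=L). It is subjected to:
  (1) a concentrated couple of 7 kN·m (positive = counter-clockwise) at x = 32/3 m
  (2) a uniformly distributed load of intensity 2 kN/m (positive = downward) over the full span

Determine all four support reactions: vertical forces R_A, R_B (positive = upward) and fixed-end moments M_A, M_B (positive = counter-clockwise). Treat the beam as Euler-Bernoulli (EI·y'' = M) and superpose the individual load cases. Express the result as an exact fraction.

R_A = 199/12 kN, M_A = 45 kN·m, R_B = 185/12 kN, M_B = -128/3 kN·m

Load 1 — applied couple M₀=7 kN·m at a=32/3 m (b=L-a=16/3):
  R_A = 6M₀ab/L³ = 6·7·(32/3)·(16/3)/16³ = 7/12 kN
  M_A = M₀b(2a-b)/L² = 7·(16/3)·(2·(32/3)-(16/3))/16² = 7/3 kN·m
  R_B = -6M₀ab/L³ = -6·7·(32/3)·(16/3)/16³ = -7/12 kN
  M_B = M₀a(2b-a)/L² = 7·(32/3)·(2·(16/3)-(32/3))/16² = 0 kN·m
Load 2 — uniform load w=2 kN/m over full span:
  R_A = wL/2 = 2·16/2 = 16 kN
  M_A = wL²/12 = 2·16²/12 = 128/3 kN·m
  R_B = wL/2 = 2·16/2 = 16 kN
  M_B = -wL²/12 = -2·16²/12 = -128/3 kN·m
Superposition: R_A = 199/12 kN, M_A = 45 kN·m, R_B = 185/12 kN, M_B = -128/3 kN·m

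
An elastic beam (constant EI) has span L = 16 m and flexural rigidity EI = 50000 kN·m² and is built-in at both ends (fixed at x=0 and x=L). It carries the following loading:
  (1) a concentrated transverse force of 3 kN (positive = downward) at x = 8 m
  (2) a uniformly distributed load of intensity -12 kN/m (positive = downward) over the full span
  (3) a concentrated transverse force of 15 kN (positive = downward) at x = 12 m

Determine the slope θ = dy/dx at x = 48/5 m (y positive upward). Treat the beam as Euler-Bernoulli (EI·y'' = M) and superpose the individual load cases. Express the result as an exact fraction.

θ(48/5) = -1476/390625 rad

Load 1 — point force P=3 kN at a=8 m (b=L-a=8):
  θ_1 = Pa²(L-x)(2bL-(3b+a)(L-x))/(2L³EI)  [x>a] = 3·8²·(16-(48/5))·(2·8·16-(3·8+8)·(16-(48/5)))/(2·16³·50000) = 12/78125 rad
Load 2 — uniform load w=-12 kN/m over full span:
  θ_2 = -wx(L-x)(L-2x)/(12EI) = -(-12)·(48/5)·(16-(48/5))·(16-2·(48/5))/(12·50000) = -1536/390625 rad
Load 3 — point force P=15 kN at a=12 m (b=L-a=4):
  θ_3 = -Pb²x(2aL-(3a+b)x)/(2L³EI)  [x≤a] = -15·4²·(48/5)·(2·12·16-(3·12+4)·(48/5))/(2·16³·50000) = 0 rad
Superposition: θ = Σ θ_i = -1476/390625 rad ≈ -0.003779 rad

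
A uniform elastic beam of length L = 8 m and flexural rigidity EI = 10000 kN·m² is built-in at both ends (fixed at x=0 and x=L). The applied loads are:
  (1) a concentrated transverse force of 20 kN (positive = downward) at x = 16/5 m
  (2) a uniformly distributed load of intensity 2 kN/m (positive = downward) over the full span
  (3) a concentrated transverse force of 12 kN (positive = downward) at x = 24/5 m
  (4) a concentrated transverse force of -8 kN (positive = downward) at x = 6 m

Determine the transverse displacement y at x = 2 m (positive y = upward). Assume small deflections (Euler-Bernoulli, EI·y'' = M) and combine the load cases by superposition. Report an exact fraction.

Load 1 — point force P=20 kN at a=16/5 m (b=L-a=24/5):
  y_1 = -Pb²x²(3aL-(3a+b)x)/(6L³EI)  [x≤a] = -20·(24/5)²·2²·(3·(16/5)·8-(3·(16/5)+(24/5))·2)/(6·8³·10000) = -9/3125 m
Load 2 — uniform load w=2 kN/m over full span:
  y_2 = -wx²(L-x)²/(24EI) = -2·2²·(8-2)²/(24·10000) = -3/2500 m
Load 3 — point force P=12 kN at a=24/5 m (b=L-a=16/5):
  y_3 = -Pb²x²(3aL-(3a+b)x)/(6L³EI)  [x≤a] = -12·(16/5)²·2²·(3·(24/5)·8-(3·(24/5)+(16/5))·2)/(6·8³·10000) = -4/3125 m
Load 4 — point force P=-8 kN at a=6 m (b=L-a=2):
  y_4 = -Pb²x²(3aL-(3a+b)x)/(6L³EI)  [x≤a] = -(-8)·2²·2²·(3·6·8-(3·6+2)·2)/(6·8³·10000) = 13/30000 m
Superposition: y = Σ y_i = -739/150000 m ≈ -0.004927 m

y(2) = -739/150000 m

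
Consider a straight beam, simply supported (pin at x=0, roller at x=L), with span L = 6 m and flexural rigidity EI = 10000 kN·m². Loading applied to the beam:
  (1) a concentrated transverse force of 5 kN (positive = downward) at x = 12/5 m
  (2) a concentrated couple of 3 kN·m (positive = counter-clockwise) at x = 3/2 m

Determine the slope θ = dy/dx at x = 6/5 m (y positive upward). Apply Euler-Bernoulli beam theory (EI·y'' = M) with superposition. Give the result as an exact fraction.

Load 1 — point force P=5 kN at a=12/5 m (b=L-a=18/5):
  θ_1 = -Pb(L²-b²-3x²)/(6LEI)  [x≤a] = -5·(18/5)·(6²-(18/5)²-3·(6/5)²)/(6·6·10000) = -117/125000 rad
Load 2 — applied couple M₀=3 kN·m at a=3/2 m (b=L-a=9/2):
  θ_2 = (M₀x²/(2L)+C₁)/EI  [x≤a] with C₁=M₀(3b²-L²)/(6L)=33/16 = (3·(6/5)²/(2·6)+(33/16))/10000 = 969/4000000 rad
Superposition: θ = Σ θ_i = -111/160000 rad ≈ -0.000694 rad

θ(6/5) = -111/160000 rad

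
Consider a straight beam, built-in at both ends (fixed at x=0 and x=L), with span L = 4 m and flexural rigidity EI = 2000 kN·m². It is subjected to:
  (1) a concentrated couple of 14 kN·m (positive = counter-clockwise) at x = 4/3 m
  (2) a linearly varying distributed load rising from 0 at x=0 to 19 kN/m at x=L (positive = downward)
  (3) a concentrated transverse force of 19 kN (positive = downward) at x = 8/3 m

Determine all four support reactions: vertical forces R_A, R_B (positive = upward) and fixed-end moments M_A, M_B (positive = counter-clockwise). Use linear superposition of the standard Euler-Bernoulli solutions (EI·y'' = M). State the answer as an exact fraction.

Load 1 — applied couple M₀=14 kN·m at a=4/3 m (b=L-a=8/3):
  R_A = 6M₀ab/L³ = 6·14·(4/3)·(8/3)/4³ = 14/3 kN
  M_A = M₀b(2a-b)/L² = 14·(8/3)·(2·(4/3)-(8/3))/4² = 0 kN·m
  R_B = -6M₀ab/L³ = -6·14·(4/3)·(8/3)/4³ = -14/3 kN
  M_B = M₀a(2b-a)/L² = 14·(4/3)·(2·(8/3)-(4/3))/4² = 14/3 kN·m
Load 2 — triangular load w₀=19 kN/m (0→w₀ over full span):
  R_A = 3w₀L/20 = 3·19·4/20 = 57/5 kN
  M_A = w₀L²/30 = 19·4²/30 = 152/15 kN·m
  R_B = 7w₀L/20 = 7·19·4/20 = 133/5 kN
  M_B = -w₀L²/20 = -19·4²/20 = -76/5 kN·m
Load 3 — point force P=19 kN at a=8/3 m (b=L-a=4/3):
  R_A = Pb²(3a+b)/L³ = 19·(4/3)²·(3·(8/3)+(4/3))/4³ = 133/27 kN
  M_A = Pab²/L² = 19·(8/3)·(4/3)²/4² = 152/27 kN·m
  R_B = Pa²(a+3b)/L³ = 19·(8/3)²·((8/3)+3·(4/3))/4³ = 380/27 kN
  M_B = -Pa²b/L² = -19·(8/3)²·(4/3)/4² = -304/27 kN·m
Superposition: R_A = 2834/135 kN, M_A = 2128/135 kN·m, R_B = 4861/135 kN, M_B = -2942/135 kN·m

R_A = 2834/135 kN, M_A = 2128/135 kN·m, R_B = 4861/135 kN, M_B = -2942/135 kN·m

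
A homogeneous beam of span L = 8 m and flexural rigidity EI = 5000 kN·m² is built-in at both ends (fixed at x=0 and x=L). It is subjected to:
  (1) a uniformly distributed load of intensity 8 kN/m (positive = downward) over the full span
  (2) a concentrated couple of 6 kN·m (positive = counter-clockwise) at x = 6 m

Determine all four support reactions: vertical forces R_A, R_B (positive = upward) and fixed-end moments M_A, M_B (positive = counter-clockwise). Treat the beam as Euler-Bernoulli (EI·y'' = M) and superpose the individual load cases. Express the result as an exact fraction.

Load 1 — uniform load w=8 kN/m over full span:
  R_A = wL/2 = 8·8/2 = 32 kN
  M_A = wL²/12 = 8·8²/12 = 128/3 kN·m
  R_B = wL/2 = 8·8/2 = 32 kN
  M_B = -wL²/12 = -8·8²/12 = -128/3 kN·m
Load 2 — applied couple M₀=6 kN·m at a=6 m (b=L-a=2):
  R_A = 6M₀ab/L³ = 6·6·6·2/8³ = 27/32 kN
  M_A = M₀b(2a-b)/L² = 6·2·(2·6-2)/8² = 15/8 kN·m
  R_B = -6M₀ab/L³ = -6·6·6·2/8³ = -27/32 kN
  M_B = M₀a(2b-a)/L² = 6·6·(2·2-6)/8² = -9/8 kN·m
Superposition: R_A = 1051/32 kN, M_A = 1069/24 kN·m, R_B = 997/32 kN, M_B = -1051/24 kN·m

R_A = 1051/32 kN, M_A = 1069/24 kN·m, R_B = 997/32 kN, M_B = -1051/24 kN·m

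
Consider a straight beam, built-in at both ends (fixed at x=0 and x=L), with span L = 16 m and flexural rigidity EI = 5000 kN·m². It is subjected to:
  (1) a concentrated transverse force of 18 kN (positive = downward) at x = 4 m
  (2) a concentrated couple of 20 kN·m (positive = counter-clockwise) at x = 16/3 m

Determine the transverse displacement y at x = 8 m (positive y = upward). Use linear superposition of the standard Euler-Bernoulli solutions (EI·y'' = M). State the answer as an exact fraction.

Load 1 — point force P=18 kN at a=4 m (b=L-a=12):
  y_1 = -Pa²(L-x)²(3bL-(3b+a)(L-x))/(6L³EI)  [x>a] = -18·4²·(16-8)²·(3·12·16-(3·12+4)·(16-8))/(6·16³·5000) = -24/625 m
Load 2 — applied couple M₀=20 kN·m at a=16/3 m (b=L-a=32/3):
  y_2 = (R_Ax³/6 - M_Ax²/2 - M₀(x-a)²/2)/EI  [x>a] with R_A=5/3, M_A=0 = ((5/3)·8³/6 - 0·8²/2 - 20·(8-(16/3))²/2)/5000 = 16/1125 m
Superposition: y = Σ y_i = -136/5625 m ≈ -0.024178 m

y(8) = -136/5625 m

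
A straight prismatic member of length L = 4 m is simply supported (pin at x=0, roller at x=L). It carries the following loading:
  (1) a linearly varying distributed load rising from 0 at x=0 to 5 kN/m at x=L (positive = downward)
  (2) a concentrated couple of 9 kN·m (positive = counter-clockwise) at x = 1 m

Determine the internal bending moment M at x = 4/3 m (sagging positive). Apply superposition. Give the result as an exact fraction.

Load 1 — triangular load w₀=5 kN/m (0→w₀ over full span):
  M_1 = w₀Lx/6 - w₀x³/(6L) = 5·4·(4/3)/6 - 5·(4/3)³/(6·4) = 320/81 kN·m
Load 2 — applied couple M₀=9 kN·m at a=1 m (b=L-a=3):
  M_2 = M₀x/L - M₀  [x>a] = 9·(4/3)/4 - 9 = -6 kN·m
Superposition: M = Σ M_i = -166/81 kN·m ≈ -2.049383 kN·m

M(4/3) = -166/81 kN·m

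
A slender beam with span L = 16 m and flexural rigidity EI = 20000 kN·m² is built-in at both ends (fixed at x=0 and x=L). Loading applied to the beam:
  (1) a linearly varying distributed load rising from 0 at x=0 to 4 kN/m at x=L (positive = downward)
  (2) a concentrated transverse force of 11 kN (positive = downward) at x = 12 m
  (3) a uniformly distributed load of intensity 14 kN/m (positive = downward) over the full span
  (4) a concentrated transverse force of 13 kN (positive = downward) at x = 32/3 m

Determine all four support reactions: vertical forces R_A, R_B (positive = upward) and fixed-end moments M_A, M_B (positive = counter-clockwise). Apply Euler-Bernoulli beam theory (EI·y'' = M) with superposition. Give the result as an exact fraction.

Load 1 — triangular load w₀=4 kN/m (0→w₀ over full span):
  R_A = 3w₀L/20 = 3·4·16/20 = 48/5 kN
  M_A = w₀L²/30 = 4·16²/30 = 512/15 kN·m
  R_B = 7w₀L/20 = 7·4·16/20 = 112/5 kN
  M_B = -w₀L²/20 = -4·16²/20 = -256/5 kN·m
Load 2 — point force P=11 kN at a=12 m (b=L-a=4):
  R_A = Pb²(3a+b)/L³ = 11·4²·(3·12+4)/16³ = 55/32 kN
  M_A = Pab²/L² = 11·12·4²/16² = 33/4 kN·m
  R_B = Pa²(a+3b)/L³ = 11·12²·(12+3·4)/16³ = 297/32 kN
  M_B = -Pa²b/L² = -11·12²·4/16² = -99/4 kN·m
Load 3 — uniform load w=14 kN/m over full span:
  R_A = wL/2 = 14·16/2 = 112 kN
  M_A = wL²/12 = 14·16²/12 = 896/3 kN·m
  R_B = wL/2 = 14·16/2 = 112 kN
  M_B = -wL²/12 = -14·16²/12 = -896/3 kN·m
Load 4 — point force P=13 kN at a=32/3 m (b=L-a=16/3):
  R_A = Pb²(3a+b)/L³ = 13·(16/3)²·(3·(32/3)+(16/3))/16³ = 91/27 kN
  M_A = Pab²/L² = 13·(32/3)·(16/3)²/16² = 416/27 kN·m
  R_B = Pa²(a+3b)/L³ = 13·(32/3)²·((32/3)+3·(16/3))/16³ = 260/27 kN
  M_B = -Pa²b/L² = -13·(32/3)²·(16/3)/16² = -832/27 kN·m
Superposition: R_A = 547297/4320 kN, M_A = 192487/540 kN·m, R_B = 662303/4320 kN, M_B = -218933/540 kN·m

R_A = 547297/4320 kN, M_A = 192487/540 kN·m, R_B = 662303/4320 kN, M_B = -218933/540 kN·m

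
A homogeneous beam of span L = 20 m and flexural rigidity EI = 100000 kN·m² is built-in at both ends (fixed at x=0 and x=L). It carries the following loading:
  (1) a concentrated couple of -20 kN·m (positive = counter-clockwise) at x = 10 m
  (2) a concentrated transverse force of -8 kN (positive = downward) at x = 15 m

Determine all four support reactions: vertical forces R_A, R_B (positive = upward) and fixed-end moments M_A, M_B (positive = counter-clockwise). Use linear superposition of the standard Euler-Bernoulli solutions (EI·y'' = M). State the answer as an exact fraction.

Load 1 — applied couple M₀=-20 kN·m at a=10 m (b=L-a=10):
  R_A = 6M₀ab/L³ = 6·(-20)·10·10/20³ = -3/2 kN
  M_A = M₀b(2a-b)/L² = (-20)·10·(2·10-10)/20² = -5 kN·m
  R_B = -6M₀ab/L³ = -6·(-20)·10·10/20³ = 3/2 kN
  M_B = M₀a(2b-a)/L² = (-20)·10·(2·10-10)/20² = -5 kN·m
Load 2 — point force P=-8 kN at a=15 m (b=L-a=5):
  R_A = Pb²(3a+b)/L³ = (-8)·5²·(3·15+5)/20³ = -5/4 kN
  M_A = Pab²/L² = (-8)·15·5²/20² = -15/2 kN·m
  R_B = Pa²(a+3b)/L³ = (-8)·15²·(15+3·5)/20³ = -27/4 kN
  M_B = -Pa²b/L² = -(-8)·15²·5/20² = 45/2 kN·m
Superposition: R_A = -11/4 kN, M_A = -25/2 kN·m, R_B = -21/4 kN, M_B = 35/2 kN·m

R_A = -11/4 kN, M_A = -25/2 kN·m, R_B = -21/4 kN, M_B = 35/2 kN·m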